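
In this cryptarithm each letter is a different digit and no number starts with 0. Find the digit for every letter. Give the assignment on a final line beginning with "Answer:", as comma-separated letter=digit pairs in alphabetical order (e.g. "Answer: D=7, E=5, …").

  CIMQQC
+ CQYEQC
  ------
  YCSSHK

Step 1. [col 1: C + C ≡ K (mod 10)] C=1 is one option consistent with column 1 (C + C ≡ K (mod 10), carry-in 0) — take it ⇒ C=1.
Step 2. [col 1: C + C ≡ K (mod 10)] in column 1 we have C+C≡K with carry-in 0; given C=1 and digits 1 already taken and all letters distinct, that pins K to 2 ⇒ K=2.
Step 3. [col 2: Q + Q ≡ H (mod 10)] no forcing yet in column 2 (carry-in 0); H=8 is free and consistent — try it ⇒ H=8.
Step 4. [col 2: Q + Q ≡ H (mod 10)] several values work for Q in column 2 (Q + Q ≡ H (mod 10), carry-in 0); try Q=4, so Q=4.
Step 5. [col 3: Q + E ≡ S (mod 10)] several values work for S in column 3 (Q + E ≡ S (mod 10), carry-in 0); try S=9. So S=9.
Step 6. [col 3: Q + E ≡ S (mod 10)] in column 3 we have Q+E≡S with carry-in 0; given Q=4, S=9 and digits 1,2,4,8,9 already taken and all letters distinct, that pins E to 5 ⇒ E=5.
Step 7. [col 4: M + Y ≡ S (mod 10)] several values work for M in column 4 (M + Y ≡ S (mod 10), carry-in 0); try M=6. So M=6.
Step 8. [col 4: M + Y ≡ S (mod 10)] column 4: given M=6, S=9, carry-in 0, and digits 1,2,4,5,6,8,9 already taken and all letters distinct, M+Y≡S (mod 10) forces Y=3. So Y=3.
Step 9. [col 5: I + Q ≡ C (mod 10)] column 5: given Q=4, C=1, carry-in 0, and digits 1,2,3,4,5,6,8,9 already taken and all letters distinct, I+Q≡C (mod 10) forces I=7. So I=7.

Answer: C=1, E=5, H=8, I=7, K=2, M=6, Q=4, S=9, Y=3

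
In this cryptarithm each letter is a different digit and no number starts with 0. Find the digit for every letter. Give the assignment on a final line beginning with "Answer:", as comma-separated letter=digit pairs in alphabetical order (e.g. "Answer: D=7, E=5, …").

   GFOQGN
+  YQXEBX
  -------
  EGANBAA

Step 1. [col 1: N + X ≡ A (mod 10)] several values work for X in column 1 (N + X ≡ A (mod 10), carry-in 0); try X=2, so X=2.
Step 2. [col 1: N + X ≡ A (mod 10)] column 1 (N + X ≡ A (mod 10), carry-in 0) doesn't pin A yet; pick A=0 and continue. So A=0.
Step 3. [E] E is the leading digit of a 7-digit sum of two 6-digit numbers; the final carry is exactly 1, so E=1.
Step 4. [col 1: N + X ≡ A (mod 10)] column 1: given X=2, A=0, carry-in 0, and digits 0,1,2 already taken and all letters distinct, N+X≡A (mod 10) forces N=8 ⇒ N=8.
Step 5. [col 2: G + B ≡ A (mod 10)] no forcing yet in column 2 (carry-in 1); G=4 is free and consistent — try it ⇒ G=4.
Step 6. [col 2: G + B ≡ A (mod 10)] in column 2 we have G+B≡A with carry-in 1; given G=4, A=0 and digits 0,1,2,4,8 already taken and all letters distinct, that pins B to 5 ⇒ B=5.
Step 7. [col 3: Q + E ≡ B (mod 10)] column 3: given E=1, B=5, carry-in 1, and digits 0,1,2,4,5,8 already taken and all letters distinct, Q+E≡B (mod 10) forces Q=3, so Q=3.
Step 8. [col 4: O + X ≡ N (mod 10)] column 4: given X=2, N=8, carry-in 0, and digits 0,1,2,3,4,5,8 already taken and all letters distinct, O+X≡N (mod 10) forces O=6. So O=6.
Step 9. [col 5: F + Q ≡ A (mod 10)] column 5: given Q=3, A=0, carry-in 0, and digits 0,1,2,3,4,5,6,8 already taken and all letters distinct, F+Q≡A (mod 10) forces F=7 ⇒ F=7.
Step 10. [col 6: G + Y ≡ G (mod 10)] column 6 reads G+Y+carry(1)=G with G=4; with digits 0,1,2,3,4,5,6,7,8 already taken and all letters distinct, the only value for Y is 9 ⇒ Y=9.

Answer: A=0, B=5, E=1, F=7, G=4, N=8, O=6, Q=3, X=2, Y=9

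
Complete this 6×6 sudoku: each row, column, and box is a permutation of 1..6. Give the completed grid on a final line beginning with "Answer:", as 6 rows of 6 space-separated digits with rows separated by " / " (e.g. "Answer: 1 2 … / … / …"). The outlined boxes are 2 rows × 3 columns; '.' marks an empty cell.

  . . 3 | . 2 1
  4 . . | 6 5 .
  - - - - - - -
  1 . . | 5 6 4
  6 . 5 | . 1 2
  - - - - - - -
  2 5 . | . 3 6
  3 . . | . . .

Step 1. [r6c5∈{4}] r6c5 is down to just 4, so r6c5=4.
Step 2. [r3c2∈{2,3}] in row 3, 3 fits only at r3c2, so r3c2=3.
Step 3. [r6c3∈{1,6}] col 3 places 6 nowhere but r6c3. So r6c3=6.
Step 4. [r6c2∈{1}] r6c2's peers cover all but 1. So r6c2=1.
Step 5. [r2c2∈{2}] r2c2 has the single candidate 2. So r2c2=2.
Step 6. [r6c6∈{5}] nothing but 5 survives at r6c6, so r6c6=5.
Step 7. [r5c3∈{4}] r5c3 has the single candidate 4, so r5c3=4.
Step 8. [r5c4∈{1}] r5c4 has the single candidate 1 ⇒ r5c4=1.
Step 9. [r1c1∈{5}] r1c1 is down to just 5, so r1c1=5.
Step 10. [r6c4∈{2}] r6c4 has the single candidate 2. So r6c4=2.
Step 11. [r2c6∈{3}] r2c6's peers cover all but 3 ⇒ r2c6=3.
Step 12. [r3c3∈{2}] only 2 remains possible at r3c3, so r3c3=2.
Step 13. [r2c3∈{1}] only 1 remains possible at r2c3, so r2c3=1.
Step 14. [r4c2∈{4}] r4c2 has the single candidate 4. So r4c2=4.
Step 15. [r1c4∈{4}] r1c4 is down to just 4. So r1c4=4.
Step 16. [r4c4∈{3}] only 3 remains possible at r4c4 ⇒ r4c4=3.
Step 17. [r1c2∈{6}] r1c2 has the single candidate 6, so r1c2=6.

Answer: 5 6 3 4 2 1 / 4 2 1 6 5 3 / 1 3 2 5 6 4 / 6 4 5 3 1 2 / 2 5 4 1 3 6 / 3 1 6 2 4 5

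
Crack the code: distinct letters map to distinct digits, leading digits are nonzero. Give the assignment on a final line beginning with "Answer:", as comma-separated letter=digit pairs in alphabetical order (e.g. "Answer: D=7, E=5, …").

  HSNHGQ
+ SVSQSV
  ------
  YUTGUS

Step 1. [col 1: Q + V ≡ S (mod 10)] no forcing yet in column 1 (carry-in 0); S=1 is free and consistent — try it, so S=1.
Step 2. [col 1: Q + V ≡ S (mod 10)] no forcing yet in column 1 (carry-in 0); Q=2 is free and consistent — try it ⇒ Q=2.
Step 3. [col 1: Q + V ≡ S (mod 10)] column 1: given Q=2, S=1, carry-in 0, and digits 1,2 already taken and all letters distinct, Q+V≡S (mod 10) forces V=9. So V=9.
Step 4. [col 2: G + S ≡ U (mod 10)] column 2 (G + S ≡ U (mod 10), carry-in 1) doesn't pin G yet; pick G=8 and continue. So G=8.
Step 5. [col 2: G + S ≡ U (mod 10)] in column 2 we have G+S≡U with carry-in 1; given G=8, S=1 and digits 1,2,8,9 already taken and all letters distinct, that pins U to 0, so U=0.
Step 6. [col 3: H + Q ≡ G (mod 10)] in column 3 we have H+Q≡G with carry-in 1; given Q=2, G=8 and digits 0,1,2,8,9 already taken and all letters distinct, that pins H to 5. So H=5.
Step 7. [col 4: N + S ≡ T (mod 10)] no forcing yet in column 4 (carry-in 0); T=4 is free and consistent — try it. So T=4.
Step 8. [col 4: N + S ≡ T (mod 10)] column 4 reads N+S+carry(0)=T with S=1, T=4; with digits 0,1,2,4,5,8,9 already taken and all letters distinct, the only value for N is 3, so N=3.
Step 9. [col 6: H + S ≡ Y (mod 10)] column 6 reads H+S+carry(1)=Y with H=5, S=1; with digits 0,1,2,3,4,5,8,9 already taken and all letters distinct, the only value for Y is 7 ⇒ Y=7.

Answer: G=8, H=5, N=3, Q=2, S=1, T=4, U=0, V=9, Y=7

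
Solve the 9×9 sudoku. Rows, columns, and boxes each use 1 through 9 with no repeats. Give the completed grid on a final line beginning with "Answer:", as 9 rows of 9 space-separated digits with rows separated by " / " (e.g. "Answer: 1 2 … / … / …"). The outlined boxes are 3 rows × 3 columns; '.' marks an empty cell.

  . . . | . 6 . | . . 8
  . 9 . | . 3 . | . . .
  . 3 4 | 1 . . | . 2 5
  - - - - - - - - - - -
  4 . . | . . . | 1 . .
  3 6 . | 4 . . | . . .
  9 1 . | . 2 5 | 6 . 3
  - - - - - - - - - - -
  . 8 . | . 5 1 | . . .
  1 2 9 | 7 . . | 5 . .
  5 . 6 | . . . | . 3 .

Step 1. [r6c4∈{8}] r6c4's peers cover all but 8. So r6c4=8.
Step 2. [r7c1∈{7}] r7c1 has the single candidate 7, so r7c1=7.
Step 3. [r6c3∈{7}] r6c3's peers cover all but 7 ⇒ r6c3=7.
Step 4. [r1c1∈{2}] only 2 remains possible at r1c1, so r1c1=2.
Step 5. [r9c9∈{1,2,4,7,9}] across row 9, 1 lands solely at r9c9, so r9c9=1.
Step 6. [r9c7∈{2,4,7,8,9}] r9c7 is the only open cell in row 9 admitting 7, so r9c7=7.
Step 7. [r2c7∈{4}] r2c7's peers cover all but 4, so r2c7=4.
Step 8. [r8c8∈{4,6,8}] r8c8 is the only open cell in box 9 admitting 8, so r8c8=8.
Step 9. [r3c7∈{9}] only 9 remains possible at r3c7, so r3c7=9.
Step 10. [r8c6∈{3,4,6}] row 8 places 3 nowhere but r8c6. So r8c6=3.
Step 11. [r7c4∈{2,6,9}] across box 8, 6 lands solely at r7c4, so r7c4=6.
Step 12. [r4c3∈{2,5,8}] across row 4, 8 lands solely at r4c3, so r4c3=8.
Step 13. [r4c9∈{2,7,9}] 2 has one home in row 4: r4c9 ⇒ r4c9=2.
Step 14. [r2c8∈{1,6,7}] 6 has one home in col 8: r2c8 ⇒ r2c8=6.
Step 15. [r4c2∈{5}] only 5 remains possible at r4c2, so r4c2=5.
Step 16. [r2c9∈{7}] r2c9 is down to just 7 ⇒ r2c9=7.
Step 17. [r5c9∈{9}] nothing but 9 survives at r5c9, so r5c9=9.
Step 18. [r5c6∈{7}] nothing but 7 survives at r5c6. So r5c6=7.
Step 19. [r3c6∈{8}] r3c6 is down to just 8. So r3c6=8.
Step 20. [r4c5∈{9}] nothing but 9 survives at r4c5 ⇒ r4c5=9.
Step 21. [r8c5∈{4}] r8c5's peers cover all but 4. So r8c5=4.
Step 22. [r2c6∈{2}] r2c6 has the single candidate 2 ⇒ r2c6=2.
Step 23. [r2c3∈{1,5}] r2c3 is the only open cell in row 2 admitting 1, so r2c3=1.
Step 24. [r9c6∈{9}] r9c6 has the single candidate 9 ⇒ r9c6=9.
Step 25. [r7c9∈{4}] r7c9 is down to just 4, so r7c9=4.
Step 26. [r1c4∈{5,9}] in row 1, 9 fits only at r1c4, so r1c4=9.
Step 27. [r1c3∈{5}] r1c3's peers cover all but 5 ⇒ r1c3=5.
Step 28. [r7c8∈{9}] r7c8 has the single candidate 9. So r7c8=9.
Step 29. [r8c9∈{6}] r8c9 is down to just 6 ⇒ r8c9=6.
Step 30. [r9c5∈{8}] r9c5's peers cover all but 8. So r9c5=8.
Step 31. [r5c3∈{2}] r5c3's peers cover all but 2 ⇒ r5c3=2.
Step 32. [r2c4∈{5}] r2c4 has the single candidate 5, so r2c4=5.
Step 33. [r5c5∈{1}] nothing but 1 survives at r5c5. So r5c5=1.
Step 34. [r4c8∈{7}] nothing but 7 survives at r4c8, so r4c8=7.
Step 35. [r7c3∈{3}] nothing but 3 survives at r7c3 ⇒ r7c3=3.
Step 36. [r4c6∈{6}] r4c6's peers cover all but 6, so r4c6=6.
Step 37. [r4c4∈{3}] r4c4's peers cover all but 3. So r4c4=3.
Step 38. [r5c7∈{8}] nothing but 8 survives at r5c7 ⇒ r5c7=8.
Step 39. [r1c2∈{7}] r1c2 is down to just 7 ⇒ r1c2=7.
Step 40. [r7c7∈{2}] only 2 remains possible at r7c7 ⇒ r7c7=2.
Step 41. [r3c5∈{7}] r3c5 has the single candidate 7, so r3c5=7.
Step 42. [r9c2∈{4}] r9c2 is down to just 4 ⇒ r9c2=4.
Step 43. [r1c8∈{1}] only 1 remains possible at r1c8 ⇒ r1c8=1.
Step 44. [r5c8∈{5}] r5c8's peers cover all but 5. So r5c8=5.
Step 45. [r1c7∈{3}] only 3 remains possible at r1c7. So r1c7=3.
Step 46. [r1c6∈{4}] r1c6 has the single candidate 4 ⇒ r1c6=4.
Step 47. [r9c4∈{2}] r9c4 is down to just 2 ⇒ r9c4=2.
Step 48. [r3c1∈{6}] r3c1 is down to just 6 ⇒ r3c1=6.
Step 49. [r2c1∈{8}] r2c1's peers cover all but 8, so r2c1=8.
Step 50. [r6c8∈{4}] r6c8's peers cover all but 4 ⇒ r6c8=4.

Answer: 2 7 5 9 6 4 3 1 8 / 8 9 1 5 3 2 4 6 7 / 6 3 4 1 7 8 9 2 5 / 4 5 8 3 9 6 1 7 2 / 3 6 2 4 1 7 8 5 9 / 9 1 7 8 2 5 6 4 3 / 7 8 3 6 5 1 2 9 4 / 1 2 9 7 4 3 5 8 6 / 5 4 6 2 8 9 7 3 1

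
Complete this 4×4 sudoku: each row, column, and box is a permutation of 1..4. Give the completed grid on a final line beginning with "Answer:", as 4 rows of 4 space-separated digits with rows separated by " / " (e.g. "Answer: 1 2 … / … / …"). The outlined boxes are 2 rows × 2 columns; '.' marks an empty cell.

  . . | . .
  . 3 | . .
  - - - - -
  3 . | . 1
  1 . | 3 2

Step 1. [r2c4∈{4}] only 4 remains possible at r2c4, so r2c4=4.
Step 2. [r2c1∈{2}] only 2 remains possible at r2c1. So r2c1=2.
Step 3. [r1c2∈{1,4}] 1 has one home in col 2: r1c2, so r1c2=1.
Step 4. [r3c3∈{4}] r3c3 is down to just 4. So r3c3=4.
Step 5. [r4c2∈{4}] r4c2's peers cover all but 4 ⇒ r4c2=4.
Step 6. [r1c4∈{3}] only 3 remains possible at r1c4 ⇒ r1c4=3.
Step 7. [r1c1∈{4}] nothing but 4 survives at r1c1. So r1c1=4.
Step 8. [r3c2∈{2}] only 2 remains possible at r3c2, so r3c2=2.
Step 9. [r1c3∈{2}] only 2 remains possible at r1c3 ⇒ r1c3=2.
Step 10. [r2c3∈{1}] nothing but 1 survives at r2c3. So r2c3=1.

Answer: 4 1 2 3 / 2 3 1 4 / 3 2 4 1 / 1 4 3 2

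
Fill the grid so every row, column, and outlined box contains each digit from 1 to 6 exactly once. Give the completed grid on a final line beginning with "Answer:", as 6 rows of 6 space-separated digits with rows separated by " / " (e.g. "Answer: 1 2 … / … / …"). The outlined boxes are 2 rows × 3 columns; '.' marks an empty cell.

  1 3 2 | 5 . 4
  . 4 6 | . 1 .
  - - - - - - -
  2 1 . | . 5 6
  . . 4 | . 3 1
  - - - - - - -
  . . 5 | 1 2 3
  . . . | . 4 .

Step 1. [r5c2∈{6}] only 6 remains possible at r5c2 ⇒ r5c2=6.
Step 2. [r4c1∈{5,6}] row 4 places 6 nowhere but r4c1, so r4c1=6.
Step 3. [r4c4∈{2}] r4c4 has the single candidate 2. So r4c4=2.
Step 4. [r6c3∈{1,3}] across row 6, 1 lands solely at r6c3, so r6c3=1.
Step 5. [r2c4∈{3}] r2c4 has the single candidate 3. So r2c4=3.
Step 6. [r2c1∈{5}] r2c1's peers cover all but 5. So r2c1=5.
Step 7. [r5c1∈{4}] r5c1's peers cover all but 4 ⇒ r5c1=4.
Step 8. [r6c4∈{6}] nothing but 6 survives at r6c4. So r6c4=6.
Step 9. [r4c2∈{5}] r4c2 has the single candidate 5 ⇒ r4c2=5.
Step 10. [r1c5∈{6}] r1c5 has the single candidate 6. So r1c5=6.
Step 11. [r2c6∈{2}] nothing but 2 survives at r2c6. So r2c6=2.
Step 12. [r3c3∈{3}] r3c3's peers cover all but 3. So r3c3=3.
Step 13. [r6c1∈{3}] nothing but 3 survives at r6c1. So r6c1=3.
Step 14. [r6c6∈{5}] only 5 remains possible at r6c6. So r6c6=5.
Step 15. [r6c2∈{2}] nothing but 2 survives at r6c2, so r6c2=2.
Step 16. [r3c4∈{4}] r3c4's peers cover all but 4 ⇒ r3c4=4.

Answer: 1 3 2 5 6 4 / 5 4 6 3 1 2 / 2 1 3 4 5 6 / 6 5 4 2 3 1 / 4 6 5 1 2 3 / 3 2 1 6 4 5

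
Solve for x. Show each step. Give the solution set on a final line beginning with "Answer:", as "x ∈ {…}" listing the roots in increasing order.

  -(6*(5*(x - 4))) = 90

Step 1. [-(6*(5*(x - 4))) = 90] leading − — multiply by −1 ⇒ neg: 6*(5*(x - 4)) = -90.
Step 2. [6*(5*(x - 4)) = -90] LHS = 6·(…); ÷6 both sides. So div: 5*(x - 4) = -15.
Step 3. [5*(x - 4) = -15] LHS = 5·(…); ÷5 both sides ⇒ div: x - 4 = -3.
Step 4. [x - 4 = -3] add 4: x sits inside (… - 4). So sub: x = 1.

Answer: x ∈ {1}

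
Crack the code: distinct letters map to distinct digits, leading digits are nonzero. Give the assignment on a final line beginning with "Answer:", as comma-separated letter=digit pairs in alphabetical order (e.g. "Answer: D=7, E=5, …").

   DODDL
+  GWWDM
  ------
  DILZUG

Step 1. [col 1: L + M ≡ G (mod 10)] G=8 is one option consistent with column 1 (L + M ≡ G (mod 10), carry-in 0) — take it, so G=8.
Step 2. [col 1: L + M ≡ G (mod 10)] no forcing yet in column 1 (carry-in 0); L=5 is free and consistent — try it ⇒ L=5.
Step 3. [D] the sum has 6 digits but both addends have 5; that extra leading digit D is the final carry, namely 1. So D=1.
Step 4. [col 1: L + M ≡ G (mod 10)] column 1 reads L+M+carry(0)=G with L=5, G=8; with digits 1,5,8 already taken and all letters distinct, the only value for M is 3 ⇒ M=3.
Step 5. [col 2: D + D ≡ U (mod 10)] from column 2 (D=1, carry-in 0, digits 1,3,5,8 already taken and all letters distinct): U must equal 2. So U=2.
Step 6. [col 3: D + W ≡ Z (mod 10)] several values work for Z in column 3 (D + W ≡ Z (mod 10), carry-in 0); try Z=7. So Z=7.
Step 7. [col 3: D + W ≡ Z (mod 10)] in column 3 we have D+W≡Z with carry-in 0; given D=1, Z=7 and digits 1,2,3,5,7,8 already taken and all letters distinct, that pins W to 6. So W=6.
Step 8. [col 4: O + W ≡ L (mod 10)] column 4: given W=6, L=5, carry-in 0, and digits 1,2,3,5,6,7,8 already taken and all letters distinct, O+W≡L (mod 10) forces O=9, so O=9.
Step 9. [col 5: D + G ≡ I (mod 10)] from column 5 (D=1, G=8, carry-in 1, digits 1,2,3,5,6,7,8,9 already taken and all letters distinct): I must equal 0, so I=0.

Answer: D=1, G=8, I=0, L=5, M=3, O=9, U=2, W=6, Z=7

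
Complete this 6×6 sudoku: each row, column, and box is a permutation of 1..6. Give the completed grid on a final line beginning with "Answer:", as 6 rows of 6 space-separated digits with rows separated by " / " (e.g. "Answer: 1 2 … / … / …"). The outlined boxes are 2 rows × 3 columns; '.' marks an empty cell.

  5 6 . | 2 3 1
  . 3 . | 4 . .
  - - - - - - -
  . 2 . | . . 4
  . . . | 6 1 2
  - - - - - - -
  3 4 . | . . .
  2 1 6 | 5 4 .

Step 1. [r4c3∈{3,4,5}] 3 has one home in row 4: r4c3 ⇒ r4c3=3.
Step 2. [r5c6∈{6}] r5c6 has the single candidate 6, so r5c6=6.
Step 3. [r2c1∈{1}] r2c1 has the single candidate 1, so r2c1=1.
Step 4. [r3c5∈{5}] nothing but 5 survives at r3c5. So r3c5=5.
Step 5. [r2c3∈{2}] r2c3's peers cover all but 2, so r2c3=2.
Step 6. [r3c3∈{1}] r3c3's peers cover all but 1, so r3c3=1.
Step 7. [r3c1∈{6}] only 6 remains possible at r3c1 ⇒ r3c1=6.
Step 8. [r5c4∈{1}] r5c4 is down to just 1, so r5c4=1.
Step 9. [r2c5∈{6}] nothing but 6 survives at r2c5, so r2c5=6.
Step 10. [r6c6∈{3}] r6c6 has the single candidate 3, so r6c6=3.
Step 11. [r3c4∈{3}] r3c4 has the single candidate 3. So r3c4=3.
Step 12. [r5c5∈{2}] r5c5 has the single candidate 2 ⇒ r5c5=2.
Step 13. [r4c1∈{4}] only 4 remains possible at r4c1. So r4c1=4.
Step 14. [r1c3∈{4}] r1c3 has the single candidate 4. So r1c3=4.
Step 15. [r4c2∈{5}] nothing but 5 survives at r4c2 ⇒ r4c2=5.
Step 16. [r2c6∈{5}] r2c6's peers cover all but 5, so r2c6=5.
Step 17. [r5c3∈{5}] r5c3's peers cover all but 5, so r5c3=5.

Answer: 5 6 4 2 3 1 / 1 3 2 4 6 5 / 6 2 1 3 5 4 / 4 5 3 6 1 2 / 3 4 5 1 2 6 / 2 1 6 5 4 3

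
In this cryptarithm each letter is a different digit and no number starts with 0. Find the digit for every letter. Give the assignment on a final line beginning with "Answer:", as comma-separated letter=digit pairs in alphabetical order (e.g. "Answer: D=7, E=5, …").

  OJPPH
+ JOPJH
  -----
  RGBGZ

Step 1. [col 1: H + H ≡ Z (mod 10)] Z=2 is one option consistent with column 1 (H + H ≡ Z (mod 10), carry-in 0) — take it ⇒ Z=2.
Step 2. [col 1: H + H ≡ Z (mod 10)] no forcing yet in column 1 (carry-in 0); H=1 is free and consistent — try it, so H=1.
Step 3. [col 2: P + J ≡ G (mod 10)] no forcing yet in column 2 (carry-in 0); P=5 is free and consistent — try it ⇒ P=5.
Step 4. [col 2: P + J ≡ G (mod 10)] no forcing yet in column 2 (carry-in 0); J=3 is free and consistent — try it ⇒ J=3.
Step 5. [col 2: P + J ≡ G (mod 10)] in column 2 we have P+J≡G with carry-in 0; given P=5, J=3 and digits 1,2,3,5 already taken and all letters distinct, that pins G to 8 ⇒ G=8.
Step 6. [col 3: P + P ≡ B (mod 10)] column 3: given P=5, carry-in 0, and digits 1,2,3,5,8 already taken and all letters distinct, P+P≡B (mod 10) forces B=0, so B=0.
Step 7. [col 4: J + O ≡ G (mod 10)] in column 4 we have J+O≡G with carry-in 1; given J=3, G=8 and digits 0,1,2,3,5,8 already taken and all letters distinct, that pins O to 4 ⇒ O=4.
Step 8. [col 5: O + J ≡ R (mod 10)] in column 5 we have O+J≡R with carry-in 0; given O=4, J=3 and digits 0,1,2,3,4,5,8 already taken and all letters distinct, that pins R to 7, so R=7.

Answer: B=0, G=8, H=1, J=3, O=4, P=5, R=7, Z=2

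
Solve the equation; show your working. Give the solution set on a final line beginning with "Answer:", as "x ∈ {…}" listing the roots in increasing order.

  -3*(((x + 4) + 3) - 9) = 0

Step 1. [-3*(((x + 4) + 3) - 9) = 0] -3 out front; divide by -3 ⇒ div: ((x + 4) + 3) - 9 = 0.
Step 2. [((x + 4) + 3) - 9 = 0] the outer -9 inverts by adding 9, so sub: (x + 4) + 3 = 9.
Step 3. [(x + 4) + 3 = 9] subtract 3: x sits inside (… + 3). So sub: x + 4 = 6.
Step 4. [x + 4 = 6] 4 comes off first (subtract 4), so sub: x = 2.

Answer: x ∈ {2}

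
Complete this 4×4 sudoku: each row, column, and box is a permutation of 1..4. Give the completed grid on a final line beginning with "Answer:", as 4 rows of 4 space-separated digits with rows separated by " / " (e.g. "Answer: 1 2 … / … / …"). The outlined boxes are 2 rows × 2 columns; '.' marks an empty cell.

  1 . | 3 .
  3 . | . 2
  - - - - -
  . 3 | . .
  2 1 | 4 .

Step 1. [r1c4∈{4}] nothing but 4 survives at r1c4, so r1c4=4.
Step 2. [r3c3∈{1,2}] across row 3, 2 lands solely at r3c3, so r3c3=2.
Step 3. [r2c3∈{1}] r2c3 is down to just 1, so r2c3=1.
Step 4. [r4c4∈{3}] r4c4's peers cover all but 3, so r4c4=3.
Step 5. [r3c4∈{1}] r3c4 has the single candidate 1 ⇒ r3c4=1.
Step 6. [r1c2∈{2}] only 2 remains possible at r1c2, so r1c2=2.
Step 7. [r2c2∈{4}] r2c2 is down to just 4, so r2c2=4.
Step 8. [r3c1∈{4}] nothing but 4 survives at r3c1 ⇒ r3c1=4.

Answer: 1 2 3 4 / 3 4 1 2 / 4 3 2 1 / 2 1 4 3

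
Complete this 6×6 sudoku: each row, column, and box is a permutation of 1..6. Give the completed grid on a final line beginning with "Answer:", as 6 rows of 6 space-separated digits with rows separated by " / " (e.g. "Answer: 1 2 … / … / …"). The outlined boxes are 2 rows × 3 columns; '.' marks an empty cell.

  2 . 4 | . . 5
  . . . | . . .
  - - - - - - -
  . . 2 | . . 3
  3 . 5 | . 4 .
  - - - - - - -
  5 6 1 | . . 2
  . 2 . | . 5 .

Step 1. [r4c2∈{1}] r4c2 has the single candidate 1. So r4c2=1.
Step 2. [r4c6∈{6}] nothing but 6 survives at r4c6. So r4c6=6.
Step 3. [r6c4∈{1,3,4,6}] 6 has one home in row 6: r6c4, so r6c4=6.
Step 4. [r1c2∈{3}] only 3 remains possible at r1c2. So r1c2=3.
Step 5. [r1c4∈{1}] r1c4 is down to just 1, so r1c4=1.
Step 6. [r2c5∈{2,3,6}] across col 5, 2 lands solely at r2c5, so r2c5=2.
Step 7. [r5c4∈{3,4}] 4 has one home in row 5: r5c4 ⇒ r5c4=4.
Step 8. [r3c1∈{4,6}] r3c1 is the only open cell in row 3 admitting 6 ⇒ r3c1=6.
Step 9. [r3c4∈{5}] r3c4 has the single candidate 5 ⇒ r3c4=5.
Step 10. [r1c5∈{6}] only 6 remains possible at r1c5. So r1c5=6.
Step 11. [r2c1∈{1}] only 1 remains possible at r2c1, so r2c1=1.
Step 12. [r4c4∈{2}] only 2 remains possible at r4c4 ⇒ r4c4=2.
Step 13. [r6c1∈{4}] r6c1 is down to just 4, so r6c1=4.
Step 14. [r6c3∈{3}] r6c3's peers cover all but 3, so r6c3=3.
Step 15. [r2c6∈{4}] only 4 remains possible at r2c6. So r2c6=4.
Step 16. [r2c3∈{6}] r2c3 has the single candidate 6 ⇒ r2c3=6.
Step 17. [r2c2∈{5}] nothing but 5 survives at r2c2, so r2c2=5.
Step 18. [r5c5∈{3}] nothing but 3 survives at r5c5. So r5c5=3.
Step 19. [r6c6∈{1}] only 1 remains possible at r6c6 ⇒ r6c6=1.
Step 20. [r3c5∈{1}] r3c5 is down to just 1 ⇒ r3c5=1.
Step 21. [r3c2∈{4}] r3c2's peers cover all but 4. So r3c2=4.
Step 22. [r2c4∈{3}] r2c4 has the single candidate 3 ⇒ r2c4=3.

Answer: 2 3 4 1 6 5 / 1 5 6 3 2 4 / 6 4 2 5 1 3 / 3 1 5 2 4 6 / 5 6 1 4 3 2 / 4 2 3 6 5 1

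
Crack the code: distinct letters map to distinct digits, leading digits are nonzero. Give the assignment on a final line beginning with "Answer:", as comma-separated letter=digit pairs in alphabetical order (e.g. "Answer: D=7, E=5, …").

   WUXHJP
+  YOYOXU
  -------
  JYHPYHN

Step 1. [col 1: P + U ≡ N (mod 10)] column 1 (P + U ≡ N (mod 10), carry-in 0) doesn't pin U yet; pick U=8 and continue, so U=8.
Step 2. [col 1: P + U ≡ N (mod 10)] column 1 (P + U ≡ N (mod 10), carry-in 0) doesn't pin N yet; pick N=4 and continue, so N=4.
Step 3. [col 1: P + U ≡ N (mod 10)] from column 1 (U=8, N=4, carry-in 0, digits 4,8 already taken and all letters distinct): P must equal 6. So P=6.
Step 4. [col 2: J + X ≡ H (mod 10)] column 2 (J + X ≡ H (mod 10), carry-in 1) doesn't pin J yet; pick J=1 and continue. So J=1.
Step 5. [col 2: J + X ≡ H (mod 10)] X=3 is one option consistent with column 2 (J + X ≡ H (mod 10), carry-in 1) — take it, so X=3.
Step 6. [col 2: J + X ≡ H (mod 10)] column 2 reads J+X+carry(1)=H with J=1, X=3; with digits 1,3,4,6,8 already taken and all letters distinct, the only value for H is 5, so H=5.
Step 7. [col 3: H + O ≡ Y (mod 10)] no forcing yet in column 3 (carry-in 0); O=7 is free and consistent — try it, so O=7.
Step 8. [col 3: H + O ≡ Y (mod 10)] column 3 reads H+O+carry(0)=Y with H=5, O=7; with digits 1,3,4,5,6,7,8 already taken and all letters distinct, the only value for Y is 2. So Y=2.
Step 9. [col 6: W + Y ≡ Y (mod 10)] column 6: given Y=2, carry-in 1, and digits 1,2,3,4,5,6,7,8 already taken and all letters distinct, W+Y≡Y (mod 10) forces W=9, so W=9.

Answer: H=5, J=1, N=4, O=7, P=6, U=8, W=9, X=3, Y=2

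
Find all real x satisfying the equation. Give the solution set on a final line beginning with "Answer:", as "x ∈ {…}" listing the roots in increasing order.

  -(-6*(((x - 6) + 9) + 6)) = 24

Step 1. [-(-6*(((x - 6) + 9) + 6)) = 24] LHS negated; negate both sides, so neg: -6*(((x - 6) + 9) + 6) = -24.
Step 2. [-6*(((x - 6) + 9) + 6) = -24] -6·(inner) — divide through by -6. So div: ((x - 6) + 9) + 6 = 4.
Step 3. [((x - 6) + 9) + 6 = 4] +6 is outermost — subtract 6 both sides ⇒ sub: (x - 6) + 9 = -2.
Step 4. [(x - 6) + 9 = -2] 9 comes off first (subtract 9), so sub: x - 6 = -11.
Step 5. [x - 6 = -11] add 6: x sits inside (… - 6) ⇒ sub: x = -5.

Answer: x ∈ {-5}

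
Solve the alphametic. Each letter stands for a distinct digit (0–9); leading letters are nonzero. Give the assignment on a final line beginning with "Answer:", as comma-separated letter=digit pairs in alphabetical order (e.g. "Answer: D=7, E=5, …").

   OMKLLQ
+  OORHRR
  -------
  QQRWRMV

Step 1. [col 1: Q + R ≡ V (mod 10)] column 1 (Q + R ≡ V (mod 10), carry-in 0) doesn't pin R yet; pick R=2 and continue, so R=2.
Step 2. [col 1: Q + R ≡ V (mod 10)] no forcing yet in column 1 (carry-in 0); Q=1 is free and consistent — try it. So Q=1.
Step 3. [col 1: Q + R ≡ V (mod 10)] column 1: given Q=1, R=2, carry-in 0, and digits 1,2 already taken and all letters distinct, Q+R≡V (mod 10) forces V=3 ⇒ V=3.
Step 4. [col 2: L + R ≡ M (mod 10)] several values work for L in column 2 (L + R ≡ M (mod 10), carry-in 0); try L=4, so L=4.
Step 5. [col 2: L + R ≡ M (mod 10)] column 2: given L=4, R=2, carry-in 0, and digits 1,2,3,4 already taken and all letters distinct, L+R≡M (mod 10) forces M=6, so M=6.
Step 6. [col 3: L + H ≡ R (mod 10)] in column 3 we have L+H≡R with carry-in 0; given L=4, R=2 and digits 1,2,3,4,6 already taken and all letters distinct, that pins H to 8. So H=8.
Step 7. [col 4: K + R ≡ W (mod 10)] column 4: given R=2, carry-in 1, and digits 1,2,3,4,6,8 already taken and all letters distinct, K+R≡W (mod 10) forces K=7 ⇒ K=7.
Step 8. [col 4: K + R ≡ W (mod 10)] from column 4 (K=7, R=2, carry-in 1, digits 1,2,3,4,6,7,8 already taken and all letters distinct): W must equal 0 ⇒ W=0.
Step 9. [col 5: M + O ≡ R (mod 10)] from column 5 (M=6, R=2, carry-in 1, digits 0,1,2,3,4,6,7,8 already taken and all letters distinct): O must equal 5 ⇒ O=5.

Answer: H=8, K=7, L=4, M=6, O=5, Q=1, R=2, V=3, W=0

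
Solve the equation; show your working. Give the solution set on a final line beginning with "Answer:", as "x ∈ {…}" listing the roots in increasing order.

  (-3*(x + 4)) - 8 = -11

Step 1. [(-3*(x + 4)) - 8 = -11] add 8: x sits inside (… - 8), so sub: -3*(x + 4) = -3.
Step 2. [-3*(x + 4) = -3] -3·(inner) — divide through by -3, so div: x + 4 = 1.
Step 3. [x + 4 = 1] subtract 4: x sits inside (… + 4), so sub: x = -3.

Answer: x ∈ {-3}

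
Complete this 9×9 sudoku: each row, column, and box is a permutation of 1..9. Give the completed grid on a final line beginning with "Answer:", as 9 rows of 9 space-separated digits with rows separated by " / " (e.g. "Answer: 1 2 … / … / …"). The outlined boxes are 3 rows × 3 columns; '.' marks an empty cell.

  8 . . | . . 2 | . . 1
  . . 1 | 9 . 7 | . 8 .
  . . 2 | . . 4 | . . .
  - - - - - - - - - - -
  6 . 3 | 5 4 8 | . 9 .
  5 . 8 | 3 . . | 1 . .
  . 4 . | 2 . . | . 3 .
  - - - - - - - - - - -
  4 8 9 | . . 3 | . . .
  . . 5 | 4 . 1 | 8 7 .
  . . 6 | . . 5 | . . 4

Step 1. [r2c1∈{3}] r2c1 has the single candidate 3. So r2c1=3.
Step 2. [r1c4∈{6}] r1c4 is down to just 6. So r1c4=6.
Step 3. [r6c3∈{7}] r6c3 has the single candidate 7, so r6c3=7.
Step 4. [r2c7∈{2,4,5,6}] row 2 places 4 nowhere but r2c7, so r2c7=4.
Step 5. [r1c8∈{5}] r1c8 is down to just 5. So r1c8=5.
Step 6. [r3c8∈{6}] only 6 remains possible at r3c8, so r3c8=6.
Step 7. [r5c5∈{6,7,9}] across box 5, 7 lands solely at r5c5, so r5c5=7.
Step 8. [r8c1∈{2}] r8c1's peers cover all but 2, so r8c1=2.
Step 9. [r6c5∈{1,6,9}] 1 has one home in box 5: r6c5, so r6c5=1.
Step 10. [r9c1∈{1,7}] 1 has one home in col 1: r9c1, so r9c1=1.
Step 11. [r9c8∈{2}] r9c8's peers cover all but 2. So r9c8=2.
Step 12. [r3c1∈{7,9}] across col 1, 7 lands solely at r3c1 ⇒ r3c1=7.
Step 13. [r4c7∈{2,7}] across col 7, 2 lands solely at r4c7 ⇒ r4c7=2.
Step 14. [r5c9∈{6}] nothing but 6 survives at r5c9, so r5c9=6.
Step 15. [r1c2∈{9}] only 9 remains possible at r1c2. So r1c2=9.
Step 16. [r9c2∈{3,7}] col 2 places 7 nowhere but r9c2. So r9c2=7.
Step 17. [r9c7∈{3,9}] in row 9, 3 fits only at r9c7. So r9c7=3.
Step 18. [r6c7∈{5}] r6c7's peers cover all but 5 ⇒ r6c7=5.
Step 19. [r8c9∈{9}] r8c9 has the single candidate 9 ⇒ r8c9=9.
Step 20. [r2c5∈{5}] only 5 remains possible at r2c5, so r2c5=5.
Step 21. [r9c4∈{8}] r9c4's peers cover all but 8. So r9c4=8.
Step 22. [r7c5∈{2,6}] 2 has one home in row 7: r7c5. So r7c5=2.
Step 23. [r6c1∈{9}] r6c1 is down to just 9. So r6c1=9.
Step 24. [r3c5∈{3,8}] r3c5 is the only open cell in row 3 admitting 8. So r3c5=8.
Step 25. [r6c6∈{6}] only 6 remains possible at r6c6 ⇒ r6c6=6.
Step 26. [r2c9∈{2}] r2c9's peers cover all but 2, so r2c9=2.
Step 27. [r3c9∈{3}] r3c9 has the single candidate 3. So r3c9=3.
Step 28. [r7c7∈{6}] only 6 remains possible at r7c7. So r7c7=6.
Step 29. [r3c4∈{1}] nothing but 1 survives at r3c4. So r3c4=1.
Step 30. [r1c5∈{3}] r1c5's peers cover all but 3 ⇒ r1c5=3.
Step 31. [r1c7∈{7}] r1c7 has the single candidate 7. So r1c7=7.
Step 32. [r6c9∈{8}] nothing but 8 survives at r6c9, so r6c9=8.
Step 33. [r5c6∈{9}] only 9 remains possible at r5c6 ⇒ r5c6=9.
Step 34. [r3c2∈{5}] r3c2 is down to just 5, so r3c2=5.
Step 35. [r7c9∈{5}] r7c9 is down to just 5. So r7c9=5.
Step 36. [r9c5∈{9}] r9c5 is down to just 9, so r9c5=9.
Step 37. [r8c5∈{6}] only 6 remains possible at r8c5, so r8c5=6.
Step 38. [r5c2∈{2}] r5c2 is down to just 2, so r5c2=2.
Step 39. [r7c4∈{7}] r7c4 has the single candidate 7 ⇒ r7c4=7.
Step 40. [r7c8∈{1}] nothing but 1 survives at r7c8, so r7c8=1.
Step 41. [r2c2∈{6}] nothing but 6 survives at r2c2 ⇒ r2c2=6.
Step 42. [r8c2∈{3}] r8c2 is down to just 3. So r8c2=3.
Step 43. [r3c7∈{9}] r3c7's peers cover all but 9 ⇒ r3c7=9.
Step 44. [r5c8∈{4}] r5c8 is down to just 4, so r5c8=4.
Step 45. [r1c3∈{4}] r1c3 has the single candidate 4. So r1c3=4.
Step 46. [r4c9∈{7}] r4c9 has the single candidate 7, so r4c9=7.
Step 47. [r4c2∈{1}] nothing but 1 survives at r4c2. So r4c2=1.

Answer: 8 9 4 6 3 2 7 5 1 / 3 6 1 9 5 7 4 8 2 / 7 5 2 1 8 4 9 6 3 / 6 1 3 5 4 8 2 9 7 / 5 2 8 3 7 9 1 4 6 / 9 4 7 2 1 6 5 3 8 / 4 8 9 7 2 3 6 1 5 / 2 3 5 4 6 1 8 7 9 / 1 7 6 8 9 5 3 2 4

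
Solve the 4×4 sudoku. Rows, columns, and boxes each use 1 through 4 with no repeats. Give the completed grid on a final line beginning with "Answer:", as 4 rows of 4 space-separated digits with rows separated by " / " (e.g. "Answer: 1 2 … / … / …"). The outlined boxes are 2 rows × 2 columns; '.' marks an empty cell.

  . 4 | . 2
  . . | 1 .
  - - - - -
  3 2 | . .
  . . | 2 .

Step 1. [r2c4∈{3,4}] row 2 places 4 nowhere but r2c4 ⇒ r2c4=4.
Step 2. [r4c2∈{1}] only 1 remains possible at r4c2, so r4c2=1.
Step 3. [r4c4∈{3}] r4c4 has the single candidate 3. So r4c4=3.
Step 4. [r4c1∈{4}] r4c1's peers cover all but 4. So r4c1=4.
Step 5. [r2c2∈{3}] nothing but 3 survives at r2c2, so r2c2=3.
Step 6. [r1c3∈{3}] only 3 remains possible at r1c3, so r1c3=3.
Step 7. [r3c3∈{4}] only 4 remains possible at r3c3 ⇒ r3c3=4.
Step 8. [r2c1∈{2}] only 2 remains possible at r2c1, so r2c1=2.
Step 9. [r1c1∈{1}] r1c1 has the single candidate 1 ⇒ r1c1=1.
Step 10. [r3c4∈{1}] r3c4's peers cover all but 1. So r3c4=1.

Answer: 1 4 3 2 / 2 3 1 4 / 3 2 4 1 / 4 1 2 3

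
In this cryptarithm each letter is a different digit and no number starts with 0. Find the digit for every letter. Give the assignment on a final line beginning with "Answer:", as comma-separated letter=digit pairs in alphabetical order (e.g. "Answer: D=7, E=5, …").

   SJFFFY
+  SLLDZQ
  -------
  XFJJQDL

Step 1. [X] X is the leading digit of a 7-digit sum of two 6-digit numbers; the final carry is exactly 1, so X=1.
Step 2. [col 1: Y + Q ≡ L (mod 10)] several values work for L in column 1 (Y + Q ≡ L (mod 10), carry-in 0); try L=9 ⇒ L=9.
Step 3. [col 1: Y + Q ≡ L (mod 10)] column 1 (Y + Q ≡ L (mod 10), carry-in 0) doesn't pin Y yet; pick Y=5 and continue ⇒ Y=5.
Step 4. [col 1: Y + Q ≡ L (mod 10)] in column 1 we have Y+Q≡L with carry-in 0; given Y=5, L=9 and digits 1,5,9 already taken and all letters distinct, that pins Q to 4, so Q=4.
Step 5. [col 2: F + Z ≡ D (mod 10)] column 2 (F + Z ≡ D (mod 10), carry-in 0) doesn't pin F yet; pick F=3 and continue. So F=3.
Step 6. [col 2: F + Z ≡ D (mod 10)] from column 2 (F=3, carry-in 0, digits 1,3,4,5,9 already taken and all letters distinct): D must equal 0 ⇒ D=0.
Step 7. [col 2: F + Z ≡ D (mod 10)] from column 2 (F=3, D=0, carry-in 0, digits 0,1,3,4,5,9 already taken and all letters distinct): Z must equal 7, so Z=7.
Step 8. [col 4: F + L ≡ J (mod 10)] from column 4 (F=3, L=9, carry-in 0, digits 0,1,3,4,5,7,9 already taken and all letters distinct): J must equal 2. So J=2.
Step 9. [col 6: S + S ≡ F (mod 10)] from column 6 (F=3, carry-in 1, digits 0,1,2,3,4,5,7,9 already taken and all letters distinct): S must equal 6. So S=6.

Answer: D=0, F=3, J=2, L=9, Q=4, S=6, X=1, Y=5, Z=7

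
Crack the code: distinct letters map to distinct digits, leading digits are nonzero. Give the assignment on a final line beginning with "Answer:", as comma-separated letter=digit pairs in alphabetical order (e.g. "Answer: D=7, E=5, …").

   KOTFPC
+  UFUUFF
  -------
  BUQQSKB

Step 1. [col 1: C + F ≡ B (mod 10)] column 1 (C + F ≡ B (mod 10), carry-in 0) doesn't pin F yet; pick F=5 and continue. So F=5.
Step 2. [col 1: C + F ≡ B (mod 10)] no forcing yet in column 1 (carry-in 0); C=6 is free and consistent — try it. So C=6.
Step 3. [col 1: C + F ≡ B (mod 10)] column 1: given C=6, F=5, carry-in 0, and digits 5,6 already taken and all letters distinct, C+F≡B (mod 10) forces B=1. So B=1.
Step 4. [col 2: P + F ≡ K (mod 10)] no forcing yet in column 2 (carry-in 1); K=9 is free and consistent — try it ⇒ K=9.
Step 5. [col 2: P + F ≡ K (mod 10)] in column 2 we have P+F≡K with carry-in 1; given F=5, K=9 and digits 1,5,6,9 already taken and all letters distinct, that pins P to 3 ⇒ P=3.
Step 6. [col 3: F + U ≡ S (mod 10)] U=2 is one option consistent with column 3 (F + U ≡ S (mod 10), carry-in 0) — take it ⇒ U=2.
Step 7. [col 3: F + U ≡ S (mod 10)] column 3 reads F+U+carry(0)=S with F=5, U=2; with digits 1,2,3,5,6,9 already taken and all letters distinct, the only value for S is 7, so S=7.
Step 8. [col 4: T + U ≡ Q (mod 10)] column 4: given U=2, carry-in 0, and digits 1,2,3,5,6,7,9 already taken and all letters distinct, T+U≡Q (mod 10) forces T=8 ⇒ T=8.
Step 9. [col 4: T + U ≡ Q (mod 10)] in column 4 we have T+U≡Q with carry-in 0; given T=8, U=2 and digits 1,2,3,5,6,7,8,9 already taken and all letters distinct, that pins Q to 0, so Q=0.
Step 10. [col 5: O + F ≡ Q (mod 10)] from column 5 (F=5, Q=0, carry-in 1, digits 0,1,2,3,5,6,7,8,9 already taken and all letters distinct): O must equal 4. So O=4.

Answer: B=1, C=6, F=5, K=9, O=4, P=3, Q=0, S=7, T=8, U=2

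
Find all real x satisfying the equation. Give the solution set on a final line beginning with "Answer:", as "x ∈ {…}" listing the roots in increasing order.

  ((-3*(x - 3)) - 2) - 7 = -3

Step 1. [((-3*(x - 3)) - 2) - 7 = -3] add 7: x sits inside (… - 7). So sub: (-3*(x - 3)) - 2 = 4.
Step 2. [(-3*(x - 3)) - 2 = 4] -2 is outermost — add 2 both sides ⇒ sub: -3*(x - 3) = 6.
Step 3. [-3*(x - 3) = 6] LHS = -3·(…); ÷-3 both sides, so div: x - 3 = -2.
Step 4. [x - 3 = -2] the outer -3 inverts by adding 3. So sub: x = 1.

Answer: x ∈ {1}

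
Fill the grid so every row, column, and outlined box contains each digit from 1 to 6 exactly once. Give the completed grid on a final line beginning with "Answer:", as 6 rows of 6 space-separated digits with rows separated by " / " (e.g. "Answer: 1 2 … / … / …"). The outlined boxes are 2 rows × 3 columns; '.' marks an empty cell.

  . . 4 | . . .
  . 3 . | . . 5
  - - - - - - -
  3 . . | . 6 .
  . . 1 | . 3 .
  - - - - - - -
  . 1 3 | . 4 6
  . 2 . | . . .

Step 1. [r2c4∈{1,2,4,6}] across row 2, 4 lands solely at r2c4 ⇒ r2c4=4.
Step 2. [r1c4∈{1,2,3,6}] r1c4 is the only open cell in col 4 admitting 6. So r1c4=6.
Step 3. [r5c1∈{5}] r5c1's peers cover all but 5 ⇒ r5c1=5.
Step 4. [r3c3∈{2,5}] across col 3, 5 lands solely at r3c3. So r3c3=5.
Step 5. [r4c1∈{2,4,6}] 2 has one home in box 3: r4c1. So r4c1=2.
Step 6. [r6c4∈{1,3,5}] across col 4, 3 lands solely at r6c4, so r6c4=3.
Step 7. [r6c6∈{1}] r6c6's peers cover all but 1 ⇒ r6c6=1.
Step 8. [r4c6∈{4}] r4c6 has the single candidate 4, so r4c6=4.
Step 9. [r2c3∈{2,6}] col 3 places 2 nowhere but r2c3, so r2c3=2.
Step 10. [r1c1∈{1}] nothing but 1 survives at r1c1, so r1c1=1.
Step 11. [r3c6∈{2}] nothing but 2 survives at r3c6 ⇒ r3c6=2.
Step 12. [r2c1∈{6}] r2c1 is down to just 6, so r2c1=6.
Step 13. [r6c5∈{5}] r6c5 is down to just 5, so r6c5=5.
Step 14. [r1c5∈{2}] only 2 remains possible at r1c5 ⇒ r1c5=2.
Step 15. [r3c4∈{1}] r3c4 has the single candidate 1 ⇒ r3c4=1.
Step 16. [r5c4∈{2}] nothing but 2 survives at r5c4. So r5c4=2.
Step 17. [r6c3∈{6}] nothing but 6 survives at r6c3. So r6c3=6.
Step 18. [r2c5∈{1}] r2c5's peers cover all but 1. So r2c5=1.
Step 19. [r6c1∈{4}] r6c1 has the single candidate 4, so r6c1=4.
Step 20. [r1c6∈{3}] r1c6 is down to just 3 ⇒ r1c6=3.
Step 21. [r1c2∈{5}] nothing but 5 survives at r1c2, so r1c2=5.
Step 22. [r4c4∈{5}] r4c4 has the single candidate 5, so r4c4=5.
Step 23. [r3c2∈{4}] r3c2 has the single candidate 4, so r3c2=4.
Step 24. [r4c2∈{6}] only 6 remains possible at r4c2. So r4c2=6.

Answer: 1 5 4 6 2 3 / 6 3 2 4 1 5 / 3 4 5 1 6 2 / 2 6 1 5 3 4 / 5 1 3 2 4 6 / 4 2 6 3 5 1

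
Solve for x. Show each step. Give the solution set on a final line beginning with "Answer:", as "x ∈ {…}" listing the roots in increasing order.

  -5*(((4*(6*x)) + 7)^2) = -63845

Step 1. [-5*(((4*(6*x)) + 7)^2) = -63845] LHS = -5·(…); ÷-5 both sides, so div: ((4*(6*x)) + 7)^2 = 12769.
Step 2. [((4*(6*x)) + 7)^2 = 12769] √ both sides: 12769 ≥ 0 gives two branches ⇒ sqrt: (4*(6*x)) + 7 = 113 or -113.
Step 3. [(4*(6*x)) + 7 = 113 or -113] the outer +7 inverts by subtracting 7 ⇒ sub: 4*(6*x) = 106 or -120.
Step 4. [4*(6*x) = 106 or -120] divide by the outer 4, so div: 6*x = 53/2 or -30.
Step 5. [6*x = 53/2 or -30] 6 out front; divide by 6. So div: x = 53/12 or -5.

Answer: x ∈ {-5, 53/12}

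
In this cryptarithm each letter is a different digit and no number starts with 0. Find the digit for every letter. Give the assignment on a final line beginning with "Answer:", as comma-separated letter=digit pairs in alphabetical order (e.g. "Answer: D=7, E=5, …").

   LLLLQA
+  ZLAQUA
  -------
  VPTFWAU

Step 1. [V] V is the leading digit of a 7-digit sum of two 6-digit numbers; the final carry is exactly 1, so V=1.
Step 2. [col 1: A + A ≡ U (mod 10)] column 1 (A + A ≡ U (mod 10), carry-in 0) doesn't pin A yet; pick A=5 and continue. So A=5.
Step 3. [col 1: A + A ≡ U (mod 10)] column 1 reads A+A+carry(0)=U with A=5; with digits 1,5 already taken and all letters distinct, the only value for U is 0. So U=0.
Step 4. [col 2: Q + U ≡ A (mod 10)] column 2: given U=0, A=5, carry-in 1, and digits 0,1,5 already taken and all letters distinct, Q+U≡A (mod 10) forces Q=4, so Q=4.
Step 5. [col 3: L + Q ≡ W (mod 10)] W=7 is one option consistent with column 3 (L + Q ≡ W (mod 10), carry-in 0) — take it ⇒ W=7.
Step 6. [col 3: L + Q ≡ W (mod 10)] column 3 reads L+Q+carry(0)=W with Q=4, W=7; with digits 0,1,4,5,7 already taken and all letters distinct, the only value for L is 3, so L=3.
Step 7. [col 4: L + A ≡ F (mod 10)] in column 4 we have L+A≡F with carry-in 0; given L=3, A=5 and digits 0,1,3,4,5,7 already taken and all letters distinct, that pins F to 8 ⇒ F=8.
Step 8. [col 5: L + L ≡ T (mod 10)] column 5 reads L+L+carry(0)=T with L=3; with digits 0,1,3,4,5,7,8 already taken and all letters distinct, the only value for T is 6. So T=6.
Step 9. [col 6: L + Z ≡ P (mod 10)] from column 6 (L=3, carry-in 0, digits 0,1,3,4,5,6,7,8 already taken and all letters distinct): P must equal 2 ⇒ P=2.
Step 10. [col 6: L + Z ≡ P (mod 10)] column 6: given L=3, P=2, carry-in 0, and digits 0,1,2,3,4,5,6,7,8 already taken and all letters distinct, L+Z≡P (mod 10) forces Z=9 ⇒ Z=9.

Answer: A=5, F=8, L=3, P=2, Q=4, T=6, U=0, V=1, W=7, Z=9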